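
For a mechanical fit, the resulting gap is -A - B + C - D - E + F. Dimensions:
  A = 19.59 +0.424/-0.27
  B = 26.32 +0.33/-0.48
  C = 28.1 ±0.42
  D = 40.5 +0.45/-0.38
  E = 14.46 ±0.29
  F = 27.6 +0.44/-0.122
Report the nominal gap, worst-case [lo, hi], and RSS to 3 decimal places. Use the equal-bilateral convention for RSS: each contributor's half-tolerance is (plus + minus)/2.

Stack each dimension's contribution:
  -A: nom -19.590 → Σnom=-19.590; wc +0.270/-0.424 → slack +0.270/-0.424; half-tol=0.347, Σhalf²=0.120409
  -B: nom -26.320 → Σnom=-45.910; wc +0.480/-0.330 → slack +0.750/-0.754; half-tol=0.405, Σhalf²=0.284434
  +C: nom +28.100 → Σnom=-17.810; wc +0.420/-0.420 → slack +1.170/-1.174; half-tol=0.420, Σhalf²=0.460834
  -D: nom -40.500 → Σnom=-58.310; wc +0.380/-0.450 → slack +1.550/-1.624; half-tol=0.415, Σhalf²=0.633059
  -E: nom -14.460 → Σnom=-72.770; wc +0.290/-0.290 → slack +1.840/-1.914; half-tol=0.290, Σhalf²=0.717159
  +F: nom +27.600 → Σnom=-45.170; wc +0.440/-0.122 → slack +2.280/-2.036; half-tol=0.281, Σhalf²=0.796120
Nominal = -45.170. Worst-case = [-45.170 - 2.036, -45.170 + 2.280] = [-47.206, -42.890]. RSS = √0.796120 = 0.892.

nominal=-45.170 wc=[-47.206,-42.890] rss=0.892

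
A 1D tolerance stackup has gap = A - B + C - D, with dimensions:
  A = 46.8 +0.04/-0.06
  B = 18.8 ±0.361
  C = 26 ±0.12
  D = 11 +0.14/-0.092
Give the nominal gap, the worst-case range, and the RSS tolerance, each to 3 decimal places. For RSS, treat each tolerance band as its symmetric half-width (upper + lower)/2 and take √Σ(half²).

Stack each dimension's contribution:
  +A: nom +46.800 → Σnom=46.800; wc +0.040/-0.060 → slack +0.040/-0.060; half-tol=0.050, Σhalf²=0.002500
  -B: nom -18.800 → Σnom=28.000; wc +0.361/-0.361 → slack +0.401/-0.421; half-tol=0.361, Σhalf²=0.132821
  +C: nom +26.000 → Σnom=54.000; wc +0.120/-0.120 → slack +0.521/-0.541; half-tol=0.120, Σhalf²=0.147221
  -D: nom -11.000 → Σnom=43.000; wc +0.092/-0.140 → slack +0.613/-0.681; half-tol=0.116, Σhalf²=0.160677
Nominal = 43.000. Worst-case = [43.000 - 0.681, 43.000 + 0.613] = [42.319, 43.613]. RSS = √0.160677 = 0.401.

nominal=43.000 wc=[42.319,43.613] rss=0.401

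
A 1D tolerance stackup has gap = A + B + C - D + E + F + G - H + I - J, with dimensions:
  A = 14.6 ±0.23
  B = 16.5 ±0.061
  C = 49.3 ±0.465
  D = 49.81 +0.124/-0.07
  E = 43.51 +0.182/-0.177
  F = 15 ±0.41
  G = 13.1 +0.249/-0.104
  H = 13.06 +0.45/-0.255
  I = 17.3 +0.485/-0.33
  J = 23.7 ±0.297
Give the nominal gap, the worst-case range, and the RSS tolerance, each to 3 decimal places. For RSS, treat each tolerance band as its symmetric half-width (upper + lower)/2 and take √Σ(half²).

Stack each dimension's contribution:
  +A: nom +14.600 → Σnom=14.600; wc +0.230/-0.230 → slack +0.230/-0.230; half-tol=0.230, Σhalf²=0.052900
  +B: nom +16.500 → Σnom=31.100; wc +0.061/-0.061 → slack +0.291/-0.291; half-tol=0.061, Σhalf²=0.056621
  +C: nom +49.300 → Σnom=80.400; wc +0.465/-0.465 → slack +0.756/-0.756; half-tol=0.465, Σhalf²=0.272846
  -D: nom -49.810 → Σnom=30.590; wc +0.070/-0.124 → slack +0.826/-0.880; half-tol=0.097, Σhalf²=0.282255
  +E: nom +43.510 → Σnom=74.100; wc +0.182/-0.177 → slack +1.008/-1.057; half-tol=0.179, Σhalf²=0.314475
  +F: nom +15.000 → Σnom=89.100; wc +0.410/-0.410 → slack +1.418/-1.467; half-tol=0.410, Σhalf²=0.482575
  +G: nom +13.100 → Σnom=102.200; wc +0.249/-0.104 → slack +1.667/-1.571; half-tol=0.176, Σhalf²=0.513728
  -H: nom -13.060 → Σnom=89.140; wc +0.255/-0.450 → slack +1.922/-2.021; half-tol=0.353, Σhalf²=0.637984
  +I: nom +17.300 → Σnom=106.440; wc +0.485/-0.330 → slack +2.407/-2.351; half-tol=0.407, Σhalf²=0.804040
  -J: nom -23.700 → Σnom=82.740; wc +0.297/-0.297 → slack +2.704/-2.648; half-tol=0.297, Σhalf²=0.892249
Nominal = 82.740. Worst-case = [82.740 - 2.648, 82.740 + 2.704] = [80.092, 85.444]. RSS = √0.892249 = 0.945.

nominal=82.740 wc=[80.092,85.444] rss=0.945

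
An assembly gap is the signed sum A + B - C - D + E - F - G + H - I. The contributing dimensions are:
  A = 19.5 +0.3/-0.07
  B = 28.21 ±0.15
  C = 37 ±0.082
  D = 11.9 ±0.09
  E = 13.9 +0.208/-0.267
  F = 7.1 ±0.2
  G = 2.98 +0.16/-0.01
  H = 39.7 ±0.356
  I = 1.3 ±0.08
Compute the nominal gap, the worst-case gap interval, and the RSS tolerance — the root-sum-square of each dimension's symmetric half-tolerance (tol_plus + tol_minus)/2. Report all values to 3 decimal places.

nominal=41.030 wc=[39.575,42.506] rss=0.555

Stack each dimension's contribution:
  +A: nom +19.500 → Σnom=19.500; wc +0.300/-0.070 → slack +0.300/-0.070; half-tol=0.185, Σhalf²=0.034225
  +B: nom +28.210 → Σnom=47.710; wc +0.150/-0.150 → slack +0.450/-0.220; half-tol=0.150, Σhalf²=0.056725
  -C: nom -37.000 → Σnom=10.710; wc +0.082/-0.082 → slack +0.532/-0.302; half-tol=0.082, Σhalf²=0.063449
  -D: nom -11.900 → Σnom=-1.190; wc +0.090/-0.090 → slack +0.622/-0.392; half-tol=0.090, Σhalf²=0.071549
  +E: nom +13.900 → Σnom=12.710; wc +0.208/-0.267 → slack +0.830/-0.659; half-tol=0.237, Σhalf²=0.127955
  -F: nom -7.100 → Σnom=5.610; wc +0.200/-0.200 → slack +1.030/-0.859; half-tol=0.200, Σhalf²=0.167955
  -G: nom -2.980 → Σnom=2.630; wc +0.010/-0.160 → slack +1.040/-1.019; half-tol=0.085, Σhalf²=0.175180
  +H: nom +39.700 → Σnom=42.330; wc +0.356/-0.356 → slack +1.396/-1.375; half-tol=0.356, Σhalf²=0.301916
  -I: nom -1.300 → Σnom=41.030; wc +0.080/-0.080 → slack +1.476/-1.455; half-tol=0.080, Σhalf²=0.308316
Nominal = 41.030. Worst-case = [41.030 - 1.455, 41.030 + 1.476] = [39.575, 42.506]. RSS = √0.308316 = 0.555.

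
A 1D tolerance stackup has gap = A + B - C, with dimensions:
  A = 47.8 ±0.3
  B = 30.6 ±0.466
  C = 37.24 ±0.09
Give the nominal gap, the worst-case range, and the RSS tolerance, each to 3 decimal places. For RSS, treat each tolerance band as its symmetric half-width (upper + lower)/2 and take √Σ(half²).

Stack each dimension's contribution:
  +A: nom +47.800 → Σnom=47.800; wc +0.300/-0.300 → slack +0.300/-0.300; half-tol=0.300, Σhalf²=0.090000
  +B: nom +30.600 → Σnom=78.400; wc +0.466/-0.466 → slack +0.766/-0.766; half-tol=0.466, Σhalf²=0.307156
  -C: nom -37.240 → Σnom=41.160; wc +0.090/-0.090 → slack +0.856/-0.856; half-tol=0.090, Σhalf²=0.315256
Nominal = 41.160. Worst-case = [41.160 - 0.856, 41.160 + 0.856] = [40.304, 42.016]. RSS = √0.315256 = 0.561.

nominal=41.160 wc=[40.304,42.016] rss=0.561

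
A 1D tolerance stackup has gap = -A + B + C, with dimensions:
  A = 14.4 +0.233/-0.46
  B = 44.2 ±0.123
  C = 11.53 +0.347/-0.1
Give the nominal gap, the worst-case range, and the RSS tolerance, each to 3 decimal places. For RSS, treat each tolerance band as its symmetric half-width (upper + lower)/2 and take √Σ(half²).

Stack each dimension's contribution:
  -A: nom -14.400 → Σnom=-14.400; wc +0.460/-0.233 → slack +0.460/-0.233; half-tol=0.347, Σhalf²=0.120062
  +B: nom +44.200 → Σnom=29.800; wc +0.123/-0.123 → slack +0.583/-0.356; half-tol=0.123, Σhalf²=0.135191
  +C: nom +11.530 → Σnom=41.330; wc +0.347/-0.100 → slack +0.930/-0.456; half-tol=0.223, Σhalf²=0.185144
Nominal = 41.330. Worst-case = [41.330 - 0.456, 41.330 + 0.930] = [40.874, 42.260]. RSS = √0.185144 = 0.430.

nominal=41.330 wc=[40.874,42.260] rss=0.430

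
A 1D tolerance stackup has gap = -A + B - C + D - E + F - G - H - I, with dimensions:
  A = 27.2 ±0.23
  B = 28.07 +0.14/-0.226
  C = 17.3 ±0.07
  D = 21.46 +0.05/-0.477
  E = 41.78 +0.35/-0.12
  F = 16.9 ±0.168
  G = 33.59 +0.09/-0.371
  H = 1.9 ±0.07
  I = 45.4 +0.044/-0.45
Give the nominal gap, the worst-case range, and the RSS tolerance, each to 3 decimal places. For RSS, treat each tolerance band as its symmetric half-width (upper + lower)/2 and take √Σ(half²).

nominal=-100.740 wc=[-102.465,-99.071] rss=0.603

Stack each dimension's contribution:
  -A: nom -27.200 → Σnom=-27.200; wc +0.230/-0.230 → slack +0.230/-0.230; half-tol=0.230, Σhalf²=0.052900
  +B: nom +28.070 → Σnom=0.870; wc +0.140/-0.226 → slack +0.370/-0.456; half-tol=0.183, Σhalf²=0.086389
  -C: nom -17.300 → Σnom=-16.430; wc +0.070/-0.070 → slack +0.440/-0.526; half-tol=0.070, Σhalf²=0.091289
  +D: nom +21.460 → Σnom=5.030; wc +0.050/-0.477 → slack +0.490/-1.003; half-tol=0.264, Σhalf²=0.160721
  -E: nom -41.780 → Σnom=-36.750; wc +0.120/-0.350 → slack +0.610/-1.353; half-tol=0.235, Σhalf²=0.215946
  +F: nom +16.900 → Σnom=-19.850; wc +0.168/-0.168 → slack +0.778/-1.521; half-tol=0.168, Σhalf²=0.244170
  -G: nom -33.590 → Σnom=-53.440; wc +0.371/-0.090 → slack +1.149/-1.611; half-tol=0.230, Σhalf²=0.297300
  -H: nom -1.900 → Σnom=-55.340; wc +0.070/-0.070 → slack +1.219/-1.681; half-tol=0.070, Σhalf²=0.302200
  -I: nom -45.400 → Σnom=-100.740; wc +0.450/-0.044 → slack +1.669/-1.725; half-tol=0.247, Σhalf²=0.363209
Nominal = -100.740. Worst-case = [-100.740 - 1.725, -100.740 + 1.669] = [-102.465, -99.071]. RSS = √0.363209 = 0.603.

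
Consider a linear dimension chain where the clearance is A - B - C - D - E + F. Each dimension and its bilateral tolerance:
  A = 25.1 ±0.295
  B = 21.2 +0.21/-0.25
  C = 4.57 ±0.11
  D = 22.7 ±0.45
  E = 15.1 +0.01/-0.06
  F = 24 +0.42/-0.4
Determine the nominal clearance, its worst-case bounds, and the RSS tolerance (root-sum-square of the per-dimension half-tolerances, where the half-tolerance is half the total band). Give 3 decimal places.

nominal=-14.470 wc=[-15.945,-12.885] rss=0.724

Stack each dimension's contribution:
  +A: nom +25.100 → Σnom=25.100; wc +0.295/-0.295 → slack +0.295/-0.295; half-tol=0.295, Σhalf²=0.087025
  -B: nom -21.200 → Σnom=3.900; wc +0.250/-0.210 → slack +0.545/-0.505; half-tol=0.230, Σhalf²=0.139925
  -C: nom -4.570 → Σnom=-0.670; wc +0.110/-0.110 → slack +0.655/-0.615; half-tol=0.110, Σhalf²=0.152025
  -D: nom -22.700 → Σnom=-23.370; wc +0.450/-0.450 → slack +1.105/-1.065; half-tol=0.450, Σhalf²=0.354525
  -E: nom -15.100 → Σnom=-38.470; wc +0.060/-0.010 → slack +1.165/-1.075; half-tol=0.035, Σhalf²=0.355750
  +F: nom +24.000 → Σnom=-14.470; wc +0.420/-0.400 → slack +1.585/-1.475; half-tol=0.410, Σhalf²=0.523850
Nominal = -14.470. Worst-case = [-14.470 - 1.475, -14.470 + 1.585] = [-15.945, -12.885]. RSS = √0.523850 = 0.724.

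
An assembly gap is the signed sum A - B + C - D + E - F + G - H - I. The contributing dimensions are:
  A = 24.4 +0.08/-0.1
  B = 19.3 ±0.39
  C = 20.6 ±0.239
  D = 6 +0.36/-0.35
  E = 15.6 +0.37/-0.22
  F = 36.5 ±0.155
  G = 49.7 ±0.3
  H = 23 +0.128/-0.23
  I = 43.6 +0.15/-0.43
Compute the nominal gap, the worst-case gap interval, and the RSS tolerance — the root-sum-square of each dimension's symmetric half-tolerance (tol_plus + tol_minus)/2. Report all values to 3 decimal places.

Stack each dimension's contribution:
  +A: nom +24.400 → Σnom=24.400; wc +0.080/-0.100 → slack +0.080/-0.100; half-tol=0.090, Σhalf²=0.008100
  -B: nom -19.300 → Σnom=5.100; wc +0.390/-0.390 → slack +0.470/-0.490; half-tol=0.390, Σhalf²=0.160200
  +C: nom +20.600 → Σnom=25.700; wc +0.239/-0.239 → slack +0.709/-0.729; half-tol=0.239, Σhalf²=0.217321
  -D: nom -6.000 → Σnom=19.700; wc +0.350/-0.360 → slack +1.059/-1.089; half-tol=0.355, Σhalf²=0.343346
  +E: nom +15.600 → Σnom=35.300; wc +0.370/-0.220 → slack +1.429/-1.309; half-tol=0.295, Σhalf²=0.430371
  -F: nom -36.500 → Σnom=-1.200; wc +0.155/-0.155 → slack +1.584/-1.464; half-tol=0.155, Σhalf²=0.454396
  +G: nom +49.700 → Σnom=48.500; wc +0.300/-0.300 → slack +1.884/-1.764; half-tol=0.300, Σhalf²=0.544396
  -H: nom -23.000 → Σnom=25.500; wc +0.230/-0.128 → slack +2.114/-1.892; half-tol=0.179, Σhalf²=0.576437
  -I: nom -43.600 → Σnom=-18.100; wc +0.430/-0.150 → slack +2.544/-2.042; half-tol=0.290, Σhalf²=0.660537
Nominal = -18.100. Worst-case = [-18.100 - 2.042, -18.100 + 2.544] = [-20.142, -15.556]. RSS = √0.660537 = 0.813.

nominal=-18.100 wc=[-20.142,-15.556] rss=0.813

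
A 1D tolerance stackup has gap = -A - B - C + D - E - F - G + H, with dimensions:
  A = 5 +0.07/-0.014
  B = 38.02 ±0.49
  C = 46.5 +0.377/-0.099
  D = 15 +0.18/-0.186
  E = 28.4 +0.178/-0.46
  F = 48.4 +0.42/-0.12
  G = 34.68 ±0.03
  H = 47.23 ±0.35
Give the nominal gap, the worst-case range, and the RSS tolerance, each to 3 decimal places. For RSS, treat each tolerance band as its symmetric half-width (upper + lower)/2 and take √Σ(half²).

nominal=-138.770 wc=[-140.871,-137.027] rss=0.794

Stack each dimension's contribution:
  -A: nom -5.000 → Σnom=-5.000; wc +0.014/-0.070 → slack +0.014/-0.070; half-tol=0.042, Σhalf²=0.001764
  -B: nom -38.020 → Σnom=-43.020; wc +0.490/-0.490 → slack +0.504/-0.560; half-tol=0.490, Σhalf²=0.241864
  -C: nom -46.500 → Σnom=-89.520; wc +0.099/-0.377 → slack +0.603/-0.937; half-tol=0.238, Σhalf²=0.298508
  +D: nom +15.000 → Σnom=-74.520; wc +0.180/-0.186 → slack +0.783/-1.123; half-tol=0.183, Σhalf²=0.331997
  -E: nom -28.400 → Σnom=-102.920; wc +0.460/-0.178 → slack +1.243/-1.301; half-tol=0.319, Σhalf²=0.433758
  -F: nom -48.400 → Σnom=-151.320; wc +0.120/-0.420 → slack +1.363/-1.721; half-tol=0.270, Σhalf²=0.506658
  -G: nom -34.680 → Σnom=-186.000; wc +0.030/-0.030 → slack +1.393/-1.751; half-tol=0.030, Σhalf²=0.507558
  +H: nom +47.230 → Σnom=-138.770; wc +0.350/-0.350 → slack +1.743/-2.101; half-tol=0.350, Σhalf²=0.630058
Nominal = -138.770. Worst-case = [-138.770 - 2.101, -138.770 + 1.743] = [-140.871, -137.027]. RSS = √0.630058 = 0.794.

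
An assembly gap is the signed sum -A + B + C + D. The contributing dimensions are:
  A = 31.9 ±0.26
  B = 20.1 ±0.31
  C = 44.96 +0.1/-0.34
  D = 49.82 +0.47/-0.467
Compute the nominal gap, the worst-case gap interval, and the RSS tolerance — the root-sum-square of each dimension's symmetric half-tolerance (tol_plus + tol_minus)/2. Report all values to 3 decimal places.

nominal=82.980 wc=[81.603,84.120] rss=0.657

Stack each dimension's contribution:
  -A: nom -31.900 → Σnom=-31.900; wc +0.260/-0.260 → slack +0.260/-0.260; half-tol=0.260, Σhalf²=0.067600
  +B: nom +20.100 → Σnom=-11.800; wc +0.310/-0.310 → slack +0.570/-0.570; half-tol=0.310, Σhalf²=0.163700
  +C: nom +44.960 → Σnom=33.160; wc +0.100/-0.340 → slack +0.670/-0.910; half-tol=0.220, Σhalf²=0.212100
  +D: nom +49.820 → Σnom=82.980; wc +0.470/-0.467 → slack +1.140/-1.377; half-tol=0.469, Σhalf²=0.431592
Nominal = 82.980. Worst-case = [82.980 - 1.377, 82.980 + 1.140] = [81.603, 84.120]. RSS = √0.431592 = 0.657.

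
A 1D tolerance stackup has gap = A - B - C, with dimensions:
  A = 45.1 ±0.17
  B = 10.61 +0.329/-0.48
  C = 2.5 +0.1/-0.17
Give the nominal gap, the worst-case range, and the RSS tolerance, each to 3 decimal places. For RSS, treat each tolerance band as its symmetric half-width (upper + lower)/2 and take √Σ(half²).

nominal=31.990 wc=[31.391,32.810] rss=0.459

Stack each dimension's contribution:
  +A: nom +45.100 → Σnom=45.100; wc +0.170/-0.170 → slack +0.170/-0.170; half-tol=0.170, Σhalf²=0.028900
  -B: nom -10.610 → Σnom=34.490; wc +0.480/-0.329 → slack +0.650/-0.499; half-tol=0.404, Σhalf²=0.192520
  -C: nom -2.500 → Σnom=31.990; wc +0.170/-0.100 → slack +0.820/-0.599; half-tol=0.135, Σhalf²=0.210745
Nominal = 31.990. Worst-case = [31.990 - 0.599, 31.990 + 0.820] = [31.391, 32.810]. RSS = √0.210745 = 0.459.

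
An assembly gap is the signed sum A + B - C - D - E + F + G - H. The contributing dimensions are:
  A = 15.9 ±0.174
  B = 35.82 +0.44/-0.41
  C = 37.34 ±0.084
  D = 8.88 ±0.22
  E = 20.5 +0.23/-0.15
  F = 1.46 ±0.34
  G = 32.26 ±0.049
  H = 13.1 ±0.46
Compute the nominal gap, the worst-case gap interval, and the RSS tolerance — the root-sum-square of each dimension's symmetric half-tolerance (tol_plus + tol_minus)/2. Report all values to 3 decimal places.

Stack each dimension's contribution:
  +A: nom +15.900 → Σnom=15.900; wc +0.174/-0.174 → slack +0.174/-0.174; half-tol=0.174, Σhalf²=0.030276
  +B: nom +35.820 → Σnom=51.720; wc +0.440/-0.410 → slack +0.614/-0.584; half-tol=0.425, Σhalf²=0.210901
  -C: nom -37.340 → Σnom=14.380; wc +0.084/-0.084 → slack +0.698/-0.668; half-tol=0.084, Σhalf²=0.217957
  -D: nom -8.880 → Σnom=5.500; wc +0.220/-0.220 → slack +0.918/-0.888; half-tol=0.220, Σhalf²=0.266357
  -E: nom -20.500 → Σnom=-15.000; wc +0.150/-0.230 → slack +1.068/-1.118; half-tol=0.190, Σhalf²=0.302457
  +F: nom +1.460 → Σnom=-13.540; wc +0.340/-0.340 → slack +1.408/-1.458; half-tol=0.340, Σhalf²=0.418057
  +G: nom +32.260 → Σnom=18.720; wc +0.049/-0.049 → slack +1.457/-1.507; half-tol=0.049, Σhalf²=0.420458
  -H: nom -13.100 → Σnom=5.620; wc +0.460/-0.460 → slack +1.917/-1.967; half-tol=0.460, Σhalf²=0.632058
Nominal = 5.620. Worst-case = [5.620 - 1.967, 5.620 + 1.917] = [3.653, 7.537]. RSS = √0.632058 = 0.795.

nominal=5.620 wc=[3.653,7.537] rss=0.795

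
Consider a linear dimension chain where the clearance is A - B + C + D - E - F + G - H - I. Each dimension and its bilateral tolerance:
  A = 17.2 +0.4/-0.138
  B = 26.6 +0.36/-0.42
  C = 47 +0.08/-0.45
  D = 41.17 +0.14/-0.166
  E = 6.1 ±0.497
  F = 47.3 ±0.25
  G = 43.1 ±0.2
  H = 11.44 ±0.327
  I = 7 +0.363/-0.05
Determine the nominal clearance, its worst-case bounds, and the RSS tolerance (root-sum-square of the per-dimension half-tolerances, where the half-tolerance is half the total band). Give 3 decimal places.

nominal=50.030 wc=[47.279,52.394] rss=0.904

Stack each dimension's contribution:
  +A: nom +17.200 → Σnom=17.200; wc +0.400/-0.138 → slack +0.400/-0.138; half-tol=0.269, Σhalf²=0.072361
  -B: nom -26.600 → Σnom=-9.400; wc +0.420/-0.360 → slack +0.820/-0.498; half-tol=0.390, Σhalf²=0.224461
  +C: nom +47.000 → Σnom=37.600; wc +0.080/-0.450 → slack +0.900/-0.948; half-tol=0.265, Σhalf²=0.294686
  +D: nom +41.170 → Σnom=78.770; wc +0.140/-0.166 → slack +1.040/-1.114; half-tol=0.153, Σhalf²=0.318095
  -E: nom -6.100 → Σnom=72.670; wc +0.497/-0.497 → slack +1.537/-1.611; half-tol=0.497, Σhalf²=0.565104
  -F: nom -47.300 → Σnom=25.370; wc +0.250/-0.250 → slack +1.787/-1.861; half-tol=0.250, Σhalf²=0.627604
  +G: nom +43.100 → Σnom=68.470; wc +0.200/-0.200 → slack +1.987/-2.061; half-tol=0.200, Σhalf²=0.667604
  -H: nom -11.440 → Σnom=57.030; wc +0.327/-0.327 → slack +2.314/-2.388; half-tol=0.327, Σhalf²=0.774533
  -I: nom -7.000 → Σnom=50.030; wc +0.050/-0.363 → slack +2.364/-2.751; half-tol=0.206, Σhalf²=0.817175
Nominal = 50.030. Worst-case = [50.030 - 2.751, 50.030 + 2.364] = [47.279, 52.394]. RSS = √0.817175 = 0.904.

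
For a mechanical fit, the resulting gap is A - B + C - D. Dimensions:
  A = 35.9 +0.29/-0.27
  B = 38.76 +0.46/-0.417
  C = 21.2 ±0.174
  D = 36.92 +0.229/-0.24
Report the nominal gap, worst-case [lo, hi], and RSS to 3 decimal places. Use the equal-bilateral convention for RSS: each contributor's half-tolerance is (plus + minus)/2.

nominal=-18.580 wc=[-19.713,-17.459] rss=0.597

Stack each dimension's contribution:
  +A: nom +35.900 → Σnom=35.900; wc +0.290/-0.270 → slack +0.290/-0.270; half-tol=0.280, Σhalf²=0.078400
  -B: nom -38.760 → Σnom=-2.860; wc +0.417/-0.460 → slack +0.707/-0.730; half-tol=0.439, Σhalf²=0.270682
  +C: nom +21.200 → Σnom=18.340; wc +0.174/-0.174 → slack +0.881/-0.904; half-tol=0.174, Σhalf²=0.300958
  -D: nom -36.920 → Σnom=-18.580; wc +0.240/-0.229 → slack +1.121/-1.133; half-tol=0.234, Σhalf²=0.355949
Nominal = -18.580. Worst-case = [-18.580 - 1.133, -18.580 + 1.121] = [-19.713, -17.459]. RSS = √0.355949 = 0.597.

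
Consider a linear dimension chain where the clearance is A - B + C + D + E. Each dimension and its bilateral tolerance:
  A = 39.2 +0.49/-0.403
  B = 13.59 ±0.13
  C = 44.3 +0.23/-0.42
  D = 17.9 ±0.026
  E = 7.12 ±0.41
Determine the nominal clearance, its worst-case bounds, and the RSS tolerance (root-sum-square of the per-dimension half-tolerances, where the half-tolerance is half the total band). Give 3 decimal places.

nominal=94.930 wc=[93.541,96.216] rss=0.700

Stack each dimension's contribution:
  +A: nom +39.200 → Σnom=39.200; wc +0.490/-0.403 → slack +0.490/-0.403; half-tol=0.447, Σhalf²=0.199362
  -B: nom -13.590 → Σnom=25.610; wc +0.130/-0.130 → slack +0.620/-0.533; half-tol=0.130, Σhalf²=0.216262
  +C: nom +44.300 → Σnom=69.910; wc +0.230/-0.420 → slack +0.850/-0.953; half-tol=0.325, Σhalf²=0.321887
  +D: nom +17.900 → Σnom=87.810; wc +0.026/-0.026 → slack +0.876/-0.979; half-tol=0.026, Σhalf²=0.322563
  +E: nom +7.120 → Σnom=94.930; wc +0.410/-0.410 → slack +1.286/-1.389; half-tol=0.410, Σhalf²=0.490663
Nominal = 94.930. Worst-case = [94.930 - 1.389, 94.930 + 1.286] = [93.541, 96.216]. RSS = √0.490663 = 0.700.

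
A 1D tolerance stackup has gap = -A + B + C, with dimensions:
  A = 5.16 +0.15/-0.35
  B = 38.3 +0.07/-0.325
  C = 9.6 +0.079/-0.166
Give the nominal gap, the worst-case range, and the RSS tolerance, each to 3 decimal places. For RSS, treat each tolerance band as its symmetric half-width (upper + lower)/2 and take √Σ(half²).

nominal=42.740 wc=[42.099,43.239] rss=0.341

Stack each dimension's contribution:
  -A: nom -5.160 → Σnom=-5.160; wc +0.350/-0.150 → slack +0.350/-0.150; half-tol=0.250, Σhalf²=0.062500
  +B: nom +38.300 → Σnom=33.140; wc +0.070/-0.325 → slack +0.420/-0.475; half-tol=0.198, Σhalf²=0.101506
  +C: nom +9.600 → Σnom=42.740; wc +0.079/-0.166 → slack +0.499/-0.641; half-tol=0.122, Σhalf²=0.116513
Nominal = 42.740. Worst-case = [42.740 - 0.641, 42.740 + 0.499] = [42.099, 43.239]. RSS = √0.116513 = 0.341.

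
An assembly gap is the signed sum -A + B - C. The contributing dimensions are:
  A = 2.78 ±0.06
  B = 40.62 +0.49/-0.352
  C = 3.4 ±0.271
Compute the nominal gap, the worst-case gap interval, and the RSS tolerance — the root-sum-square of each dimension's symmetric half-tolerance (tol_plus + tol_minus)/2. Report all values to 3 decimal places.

Stack each dimension's contribution:
  -A: nom -2.780 → Σnom=-2.780; wc +0.060/-0.060 → slack +0.060/-0.060; half-tol=0.060, Σhalf²=0.003600
  +B: nom +40.620 → Σnom=37.840; wc +0.490/-0.352 → slack +0.550/-0.412; half-tol=0.421, Σhalf²=0.180841
  -C: nom -3.400 → Σnom=34.440; wc +0.271/-0.271 → slack +0.821/-0.683; half-tol=0.271, Σhalf²=0.254282
Nominal = 34.440. Worst-case = [34.440 - 0.683, 34.440 + 0.821] = [33.757, 35.261]. RSS = √0.254282 = 0.504.

nominal=34.440 wc=[33.757,35.261] rss=0.504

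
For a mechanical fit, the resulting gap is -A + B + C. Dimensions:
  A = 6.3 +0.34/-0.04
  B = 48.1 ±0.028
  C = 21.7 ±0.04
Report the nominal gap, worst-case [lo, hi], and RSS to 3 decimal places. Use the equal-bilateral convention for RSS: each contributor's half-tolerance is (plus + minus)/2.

Stack each dimension's contribution:
  -A: nom -6.300 → Σnom=-6.300; wc +0.040/-0.340 → slack +0.040/-0.340; half-tol=0.190, Σhalf²=0.036100
  +B: nom +48.100 → Σnom=41.800; wc +0.028/-0.028 → slack +0.068/-0.368; half-tol=0.028, Σhalf²=0.036884
  +C: nom +21.700 → Σnom=63.500; wc +0.040/-0.040 → slack +0.108/-0.408; half-tol=0.040, Σhalf²=0.038484
Nominal = 63.500. Worst-case = [63.500 - 0.408, 63.500 + 0.108] = [63.092, 63.608]. RSS = √0.038484 = 0.196.

nominal=63.500 wc=[63.092,63.608] rss=0.196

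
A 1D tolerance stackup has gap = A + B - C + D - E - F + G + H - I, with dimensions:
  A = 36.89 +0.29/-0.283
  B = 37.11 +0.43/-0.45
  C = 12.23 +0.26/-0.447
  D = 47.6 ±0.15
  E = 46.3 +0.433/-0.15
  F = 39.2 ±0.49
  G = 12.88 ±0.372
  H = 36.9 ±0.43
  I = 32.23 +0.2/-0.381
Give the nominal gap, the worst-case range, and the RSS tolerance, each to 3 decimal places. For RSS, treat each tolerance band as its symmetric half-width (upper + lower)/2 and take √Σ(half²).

nominal=41.420 wc=[38.352,44.560] rss=1.075

Stack each dimension's contribution:
  +A: nom +36.890 → Σnom=36.890; wc +0.290/-0.283 → slack +0.290/-0.283; half-tol=0.286, Σhalf²=0.082082
  +B: nom +37.110 → Σnom=74.000; wc +0.430/-0.450 → slack +0.720/-0.733; half-tol=0.440, Σhalf²=0.275682
  -C: nom -12.230 → Σnom=61.770; wc +0.447/-0.260 → slack +1.167/-0.993; half-tol=0.354, Σhalf²=0.400644
  +D: nom +47.600 → Σnom=109.370; wc +0.150/-0.150 → slack +1.317/-1.143; half-tol=0.150, Σhalf²=0.423144
  -E: nom -46.300 → Σnom=63.070; wc +0.150/-0.433 → slack +1.467/-1.576; half-tol=0.291, Σhalf²=0.508117
  -F: nom -39.200 → Σnom=23.870; wc +0.490/-0.490 → slack +1.957/-2.066; half-tol=0.490, Σhalf²=0.748217
  +G: nom +12.880 → Σnom=36.750; wc +0.372/-0.372 → slack +2.329/-2.438; half-tol=0.372, Σhalf²=0.886601
  +H: nom +36.900 → Σnom=73.650; wc +0.430/-0.430 → slack +2.759/-2.868; half-tol=0.430, Σhalf²=1.071501
  -I: nom -32.230 → Σnom=41.420; wc +0.381/-0.200 → slack +3.140/-3.068; half-tol=0.290, Σhalf²=1.155891
Nominal = 41.420. Worst-case = [41.420 - 3.068, 41.420 + 3.140] = [38.352, 44.560]. RSS = √1.155891 = 1.075.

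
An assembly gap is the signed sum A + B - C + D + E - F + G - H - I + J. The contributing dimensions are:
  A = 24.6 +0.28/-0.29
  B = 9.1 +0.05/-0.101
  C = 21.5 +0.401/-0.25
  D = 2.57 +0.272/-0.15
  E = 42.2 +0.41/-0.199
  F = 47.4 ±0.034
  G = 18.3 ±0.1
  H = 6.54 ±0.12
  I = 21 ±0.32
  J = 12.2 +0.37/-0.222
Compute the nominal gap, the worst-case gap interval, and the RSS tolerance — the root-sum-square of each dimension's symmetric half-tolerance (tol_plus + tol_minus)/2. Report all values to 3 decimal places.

nominal=12.530 wc=[10.593,14.736] rss=0.739

Stack each dimension's contribution:
  +A: nom +24.600 → Σnom=24.600; wc +0.280/-0.290 → slack +0.280/-0.290; half-tol=0.285, Σhalf²=0.081225
  +B: nom +9.100 → Σnom=33.700; wc +0.050/-0.101 → slack +0.330/-0.391; half-tol=0.076, Σhalf²=0.086925
  -C: nom -21.500 → Σnom=12.200; wc +0.250/-0.401 → slack +0.580/-0.792; half-tol=0.326, Σhalf²=0.192876
  +D: nom +2.570 → Σnom=14.770; wc +0.272/-0.150 → slack +0.852/-0.942; half-tol=0.211, Σhalf²=0.237397
  +E: nom +42.200 → Σnom=56.970; wc +0.410/-0.199 → slack +1.262/-1.141; half-tol=0.304, Σhalf²=0.330117
  -F: nom -47.400 → Σnom=9.570; wc +0.034/-0.034 → slack +1.296/-1.175; half-tol=0.034, Σhalf²=0.331273
  +G: nom +18.300 → Σnom=27.870; wc +0.100/-0.100 → slack +1.396/-1.275; half-tol=0.100, Σhalf²=0.341273
  -H: nom -6.540 → Σnom=21.330; wc +0.120/-0.120 → slack +1.516/-1.395; half-tol=0.120, Σhalf²=0.355673
  -I: nom -21.000 → Σnom=0.330; wc +0.320/-0.320 → slack +1.836/-1.715; half-tol=0.320, Σhalf²=0.458073
  +J: nom +12.200 → Σnom=12.530; wc +0.370/-0.222 → slack +2.206/-1.937; half-tol=0.296, Σhalf²=0.545689
Nominal = 12.530. Worst-case = [12.530 - 1.937, 12.530 + 2.206] = [10.593, 14.736]. RSS = √0.545689 = 0.739.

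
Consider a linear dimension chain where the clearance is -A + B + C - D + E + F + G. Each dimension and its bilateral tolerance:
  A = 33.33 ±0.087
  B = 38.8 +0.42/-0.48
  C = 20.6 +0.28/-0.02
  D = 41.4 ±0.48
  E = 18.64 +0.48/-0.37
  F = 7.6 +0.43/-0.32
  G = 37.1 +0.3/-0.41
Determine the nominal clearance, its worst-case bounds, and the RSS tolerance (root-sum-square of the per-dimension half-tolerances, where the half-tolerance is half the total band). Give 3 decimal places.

Stack each dimension's contribution:
  -A: nom -33.330 → Σnom=-33.330; wc +0.087/-0.087 → slack +0.087/-0.087; half-tol=0.087, Σhalf²=0.007569
  +B: nom +38.800 → Σnom=5.470; wc +0.420/-0.480 → slack +0.507/-0.567; half-tol=0.450, Σhalf²=0.210069
  +C: nom +20.600 → Σnom=26.070; wc +0.280/-0.020 → slack +0.787/-0.587; half-tol=0.150, Σhalf²=0.232569
  -D: nom -41.400 → Σnom=-15.330; wc +0.480/-0.480 → slack +1.267/-1.067; half-tol=0.480, Σhalf²=0.462969
  +E: nom +18.640 → Σnom=3.310; wc +0.480/-0.370 → slack +1.747/-1.437; half-tol=0.425, Σhalf²=0.643594
  +F: nom +7.600 → Σnom=10.910; wc +0.430/-0.320 → slack +2.177/-1.757; half-tol=0.375, Σhalf²=0.784219
  +G: nom +37.100 → Σnom=48.010; wc +0.300/-0.410 → slack +2.477/-2.167; half-tol=0.355, Σhalf²=0.910244
Nominal = 48.010. Worst-case = [48.010 - 2.167, 48.010 + 2.477] = [45.843, 50.487]. RSS = √0.910244 = 0.954.

nominal=48.010 wc=[45.843,50.487] rss=0.954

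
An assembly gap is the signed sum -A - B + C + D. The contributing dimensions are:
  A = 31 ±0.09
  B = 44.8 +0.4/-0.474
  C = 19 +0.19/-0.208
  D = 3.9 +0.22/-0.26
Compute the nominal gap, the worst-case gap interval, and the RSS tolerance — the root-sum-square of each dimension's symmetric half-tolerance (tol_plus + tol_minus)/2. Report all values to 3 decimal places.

Stack each dimension's contribution:
  -A: nom -31.000 → Σnom=-31.000; wc +0.090/-0.090 → slack +0.090/-0.090; half-tol=0.090, Σhalf²=0.008100
  -B: nom -44.800 → Σnom=-75.800; wc +0.474/-0.400 → slack +0.564/-0.490; half-tol=0.437, Σhalf²=0.199069
  +C: nom +19.000 → Σnom=-56.800; wc +0.190/-0.208 → slack +0.754/-0.698; half-tol=0.199, Σhalf²=0.238670
  +D: nom +3.900 → Σnom=-52.900; wc +0.220/-0.260 → slack +0.974/-0.958; half-tol=0.240, Σhalf²=0.296270
Nominal = -52.900. Worst-case = [-52.900 - 0.958, -52.900 + 0.974] = [-53.858, -51.926]. RSS = √0.296270 = 0.544.

nominal=-52.900 wc=[-53.858,-51.926] rss=0.544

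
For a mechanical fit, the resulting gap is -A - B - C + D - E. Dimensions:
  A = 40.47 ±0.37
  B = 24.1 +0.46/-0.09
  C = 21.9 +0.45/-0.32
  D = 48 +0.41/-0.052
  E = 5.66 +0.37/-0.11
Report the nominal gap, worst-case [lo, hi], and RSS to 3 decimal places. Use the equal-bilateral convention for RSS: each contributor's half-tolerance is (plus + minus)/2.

Stack each dimension's contribution:
  -A: nom -40.470 → Σnom=-40.470; wc +0.370/-0.370 → slack +0.370/-0.370; half-tol=0.370, Σhalf²=0.136900
  -B: nom -24.100 → Σnom=-64.570; wc +0.090/-0.460 → slack +0.460/-0.830; half-tol=0.275, Σhalf²=0.212525
  -C: nom -21.900 → Σnom=-86.470; wc +0.320/-0.450 → slack +0.780/-1.280; half-tol=0.385, Σhalf²=0.360750
  +D: nom +48.000 → Σnom=-38.470; wc +0.410/-0.052 → slack +1.190/-1.332; half-tol=0.231, Σhalf²=0.414111
  -E: nom -5.660 → Σnom=-44.130; wc +0.110/-0.370 → slack +1.300/-1.702; half-tol=0.240, Σhalf²=0.471711
Nominal = -44.130. Worst-case = [-44.130 - 1.702, -44.130 + 1.300] = [-45.832, -42.830]. RSS = √0.471711 = 0.687.

nominal=-44.130 wc=[-45.832,-42.830] rss=0.687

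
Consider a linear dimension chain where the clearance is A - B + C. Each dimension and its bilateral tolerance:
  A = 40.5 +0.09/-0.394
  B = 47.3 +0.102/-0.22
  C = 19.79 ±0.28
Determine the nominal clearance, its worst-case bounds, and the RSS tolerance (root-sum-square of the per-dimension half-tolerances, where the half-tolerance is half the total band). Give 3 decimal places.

Stack each dimension's contribution:
  +A: nom +40.500 → Σnom=40.500; wc +0.090/-0.394 → slack +0.090/-0.394; half-tol=0.242, Σhalf²=0.058564
  -B: nom -47.300 → Σnom=-6.800; wc +0.220/-0.102 → slack +0.310/-0.496; half-tol=0.161, Σhalf²=0.084485
  +C: nom +19.790 → Σnom=12.990; wc +0.280/-0.280 → slack +0.590/-0.776; half-tol=0.280, Σhalf²=0.162885
Nominal = 12.990. Worst-case = [12.990 - 0.776, 12.990 + 0.590] = [12.214, 13.580]. RSS = √0.162885 = 0.404.

nominal=12.990 wc=[12.214,13.580] rss=0.404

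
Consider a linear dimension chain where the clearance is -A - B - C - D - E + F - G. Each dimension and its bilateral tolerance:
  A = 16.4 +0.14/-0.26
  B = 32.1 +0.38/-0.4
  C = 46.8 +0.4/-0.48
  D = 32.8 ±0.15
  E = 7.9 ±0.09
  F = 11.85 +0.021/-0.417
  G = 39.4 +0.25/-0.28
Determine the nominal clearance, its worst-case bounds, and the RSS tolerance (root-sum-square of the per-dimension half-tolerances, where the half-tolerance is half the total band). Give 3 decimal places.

Stack each dimension's contribution:
  -A: nom -16.400 → Σnom=-16.400; wc +0.260/-0.140 → slack +0.260/-0.140; half-tol=0.200, Σhalf²=0.040000
  -B: nom -32.100 → Σnom=-48.500; wc +0.400/-0.380 → slack +0.660/-0.520; half-tol=0.390, Σhalf²=0.192100
  -C: nom -46.800 → Σnom=-95.300; wc +0.480/-0.400 → slack +1.140/-0.920; half-tol=0.440, Σhalf²=0.385700
  -D: nom -32.800 → Σnom=-128.100; wc +0.150/-0.150 → slack +1.290/-1.070; half-tol=0.150, Σhalf²=0.408200
  -E: nom -7.900 → Σnom=-136.000; wc +0.090/-0.090 → slack +1.380/-1.160; half-tol=0.090, Σhalf²=0.416300
  +F: nom +11.850 → Σnom=-124.150; wc +0.021/-0.417 → slack +1.401/-1.577; half-tol=0.219, Σhalf²=0.464261
  -G: nom -39.400 → Σnom=-163.550; wc +0.280/-0.250 → slack +1.681/-1.827; half-tol=0.265, Σhalf²=0.534486
Nominal = -163.550. Worst-case = [-163.550 - 1.827, -163.550 + 1.681] = [-165.377, -161.869]. RSS = √0.534486 = 0.731.

nominal=-163.550 wc=[-165.377,-161.869] rss=0.731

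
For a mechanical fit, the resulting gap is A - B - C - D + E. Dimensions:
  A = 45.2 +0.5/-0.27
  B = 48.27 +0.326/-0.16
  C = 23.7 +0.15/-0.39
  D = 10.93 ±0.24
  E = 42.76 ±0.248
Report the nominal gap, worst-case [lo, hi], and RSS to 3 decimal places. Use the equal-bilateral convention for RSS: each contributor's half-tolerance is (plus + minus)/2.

Stack each dimension's contribution:
  +A: nom +45.200 → Σnom=45.200; wc +0.500/-0.270 → slack +0.500/-0.270; half-tol=0.385, Σhalf²=0.148225
  -B: nom -48.270 → Σnom=-3.070; wc +0.160/-0.326 → slack +0.660/-0.596; half-tol=0.243, Σhalf²=0.207274
  -C: nom -23.700 → Σnom=-26.770; wc +0.390/-0.150 → slack +1.050/-0.746; half-tol=0.270, Σhalf²=0.280174
  -D: nom -10.930 → Σnom=-37.700; wc +0.240/-0.240 → slack +1.290/-0.986; half-tol=0.240, Σhalf²=0.337774
  +E: nom +42.760 → Σnom=5.060; wc +0.248/-0.248 → slack +1.538/-1.234; half-tol=0.248, Σhalf²=0.399278
Nominal = 5.060. Worst-case = [5.060 - 1.234, 5.060 + 1.538] = [3.826, 6.598]. RSS = √0.399278 = 0.632.

nominal=5.060 wc=[3.826,6.598] rss=0.632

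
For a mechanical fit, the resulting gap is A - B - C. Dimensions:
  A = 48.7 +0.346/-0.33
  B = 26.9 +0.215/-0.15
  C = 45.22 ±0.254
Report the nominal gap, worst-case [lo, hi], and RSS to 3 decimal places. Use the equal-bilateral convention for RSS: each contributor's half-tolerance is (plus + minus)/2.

nominal=-23.420 wc=[-24.219,-22.670] rss=0.461

Stack each dimension's contribution:
  +A: nom +48.700 → Σnom=48.700; wc +0.346/-0.330 → slack +0.346/-0.330; half-tol=0.338, Σhalf²=0.114244
  -B: nom -26.900 → Σnom=21.800; wc +0.150/-0.215 → slack +0.496/-0.545; half-tol=0.182, Σhalf²=0.147550
  -C: nom -45.220 → Σnom=-23.420; wc +0.254/-0.254 → slack +0.750/-0.799; half-tol=0.254, Σhalf²=0.212066
Nominal = -23.420. Worst-case = [-23.420 - 0.799, -23.420 + 0.750] = [-24.219, -22.670]. RSS = √0.212066 = 0.461.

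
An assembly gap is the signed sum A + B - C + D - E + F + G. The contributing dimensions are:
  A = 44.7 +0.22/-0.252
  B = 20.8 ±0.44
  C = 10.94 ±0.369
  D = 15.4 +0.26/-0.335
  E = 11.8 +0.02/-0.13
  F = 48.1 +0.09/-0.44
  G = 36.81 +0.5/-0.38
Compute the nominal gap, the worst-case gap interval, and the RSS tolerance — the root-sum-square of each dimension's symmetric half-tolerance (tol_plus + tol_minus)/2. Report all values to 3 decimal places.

Stack each dimension's contribution:
  +A: nom +44.700 → Σnom=44.700; wc +0.220/-0.252 → slack +0.220/-0.252; half-tol=0.236, Σhalf²=0.055696
  +B: nom +20.800 → Σnom=65.500; wc +0.440/-0.440 → slack +0.660/-0.692; half-tol=0.440, Σhalf²=0.249296
  -C: nom -10.940 → Σnom=54.560; wc +0.369/-0.369 → slack +1.029/-1.061; half-tol=0.369, Σhalf²=0.385457
  +D: nom +15.400 → Σnom=69.960; wc +0.260/-0.335 → slack +1.289/-1.396; half-tol=0.297, Σhalf²=0.473963
  -E: nom -11.800 → Σnom=58.160; wc +0.130/-0.020 → slack +1.419/-1.416; half-tol=0.075, Σhalf²=0.479588
  +F: nom +48.100 → Σnom=106.260; wc +0.090/-0.440 → slack +1.509/-1.856; half-tol=0.265, Σhalf²=0.549813
  +G: nom +36.810 → Σnom=143.070; wc +0.500/-0.380 → slack +2.009/-2.236; half-tol=0.440, Σhalf²=0.743413
Nominal = 143.070. Worst-case = [143.070 - 2.236, 143.070 + 2.009] = [140.834, 145.079]. RSS = √0.743413 = 0.862.

nominal=143.070 wc=[140.834,145.079] rss=0.862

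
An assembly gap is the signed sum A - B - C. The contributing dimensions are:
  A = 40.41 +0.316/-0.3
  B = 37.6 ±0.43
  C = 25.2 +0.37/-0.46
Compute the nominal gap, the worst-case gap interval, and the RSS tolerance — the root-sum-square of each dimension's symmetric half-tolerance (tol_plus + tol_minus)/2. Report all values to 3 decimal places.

Stack each dimension's contribution:
  +A: nom +40.410 → Σnom=40.410; wc +0.316/-0.300 → slack +0.316/-0.300; half-tol=0.308, Σhalf²=0.094864
  -B: nom -37.600 → Σnom=2.810; wc +0.430/-0.430 → slack +0.746/-0.730; half-tol=0.430, Σhalf²=0.279764
  -C: nom -25.200 → Σnom=-22.390; wc +0.460/-0.370 → slack +1.206/-1.100; half-tol=0.415, Σhalf²=0.451989
Nominal = -22.390. Worst-case = [-22.390 - 1.100, -22.390 + 1.206] = [-23.490, -21.184]. RSS = √0.451989 = 0.672.

nominal=-22.390 wc=[-23.490,-21.184] rss=0.672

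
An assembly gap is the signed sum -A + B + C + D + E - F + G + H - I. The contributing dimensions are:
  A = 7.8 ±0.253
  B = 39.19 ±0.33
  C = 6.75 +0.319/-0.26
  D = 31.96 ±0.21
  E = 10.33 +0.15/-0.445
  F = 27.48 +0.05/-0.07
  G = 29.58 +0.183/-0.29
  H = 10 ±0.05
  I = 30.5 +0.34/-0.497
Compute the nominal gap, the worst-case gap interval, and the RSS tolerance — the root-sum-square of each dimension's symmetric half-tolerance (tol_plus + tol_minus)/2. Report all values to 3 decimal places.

Stack each dimension's contribution:
  -A: nom -7.800 → Σnom=-7.800; wc +0.253/-0.253 → slack +0.253/-0.253; half-tol=0.253, Σhalf²=0.064009
  +B: nom +39.190 → Σnom=31.390; wc +0.330/-0.330 → slack +0.583/-0.583; half-tol=0.330, Σhalf²=0.172909
  +C: nom +6.750 → Σnom=38.140; wc +0.319/-0.260 → slack +0.902/-0.843; half-tol=0.289, Σhalf²=0.256719
  +D: nom +31.960 → Σnom=70.100; wc +0.210/-0.210 → slack +1.112/-1.053; half-tol=0.210, Σhalf²=0.300819
  +E: nom +10.330 → Σnom=80.430; wc +0.150/-0.445 → slack +1.262/-1.498; half-tol=0.297, Σhalf²=0.389325
  -F: nom -27.480 → Σnom=52.950; wc +0.070/-0.050 → slack +1.332/-1.548; half-tol=0.060, Σhalf²=0.392925
  +G: nom +29.580 → Σnom=82.530; wc +0.183/-0.290 → slack +1.515/-1.838; half-tol=0.236, Σhalf²=0.448858
  +H: nom +10.000 → Σnom=92.530; wc +0.050/-0.050 → slack +1.565/-1.888; half-tol=0.050, Σhalf²=0.451358
  -I: nom -30.500 → Σnom=62.030; wc +0.497/-0.340 → slack +2.062/-2.228; half-tol=0.418, Σhalf²=0.626500
Nominal = 62.030. Worst-case = [62.030 - 2.228, 62.030 + 2.062] = [59.802, 64.092]. RSS = √0.626500 = 0.792.

nominal=62.030 wc=[59.802,64.092] rss=0.792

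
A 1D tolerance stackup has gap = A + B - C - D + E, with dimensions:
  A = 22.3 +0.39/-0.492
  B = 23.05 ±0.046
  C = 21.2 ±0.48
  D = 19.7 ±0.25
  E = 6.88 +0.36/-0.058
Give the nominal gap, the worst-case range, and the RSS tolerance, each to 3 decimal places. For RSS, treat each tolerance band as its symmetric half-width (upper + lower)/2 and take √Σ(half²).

Stack each dimension's contribution:
  +A: nom +22.300 → Σnom=22.300; wc +0.390/-0.492 → slack +0.390/-0.492; half-tol=0.441, Σhalf²=0.194481
  +B: nom +23.050 → Σnom=45.350; wc +0.046/-0.046 → slack +0.436/-0.538; half-tol=0.046, Σhalf²=0.196597
  -C: nom -21.200 → Σnom=24.150; wc +0.480/-0.480 → slack +0.916/-1.018; half-tol=0.480, Σhalf²=0.426997
  -D: nom -19.700 → Σnom=4.450; wc +0.250/-0.250 → slack +1.166/-1.268; half-tol=0.250, Σhalf²=0.489497
  +E: nom +6.880 → Σnom=11.330; wc +0.360/-0.058 → slack +1.526/-1.326; half-tol=0.209, Σhalf²=0.533178
Nominal = 11.330. Worst-case = [11.330 - 1.326, 11.330 + 1.526] = [10.004, 12.856]. RSS = √0.533178 = 0.730.

nominal=11.330 wc=[10.004,12.856] rss=0.730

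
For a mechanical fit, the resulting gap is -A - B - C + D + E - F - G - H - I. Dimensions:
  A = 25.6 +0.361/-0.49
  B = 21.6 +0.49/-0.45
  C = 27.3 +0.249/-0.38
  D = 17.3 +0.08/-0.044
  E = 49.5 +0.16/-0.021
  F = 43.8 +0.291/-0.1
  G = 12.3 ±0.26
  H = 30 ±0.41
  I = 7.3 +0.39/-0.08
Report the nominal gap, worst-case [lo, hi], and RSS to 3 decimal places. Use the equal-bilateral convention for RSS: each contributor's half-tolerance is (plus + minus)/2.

Stack each dimension's contribution:
  -A: nom -25.600 → Σnom=-25.600; wc +0.490/-0.361 → slack +0.490/-0.361; half-tol=0.425, Σhalf²=0.181050
  -B: nom -21.600 → Σnom=-47.200; wc +0.450/-0.490 → slack +0.940/-0.851; half-tol=0.470, Σhalf²=0.401950
  -C: nom -27.300 → Σnom=-74.500; wc +0.380/-0.249 → slack +1.320/-1.100; half-tol=0.315, Σhalf²=0.500860
  +D: nom +17.300 → Σnom=-57.200; wc +0.080/-0.044 → slack +1.400/-1.144; half-tol=0.062, Σhalf²=0.504704
  +E: nom +49.500 → Σnom=-7.700; wc +0.160/-0.021 → slack +1.560/-1.165; half-tol=0.090, Σhalf²=0.512895
  -F: nom -43.800 → Σnom=-51.500; wc +0.100/-0.291 → slack +1.660/-1.456; half-tol=0.196, Σhalf²=0.551115
  -G: nom -12.300 → Σnom=-63.800; wc +0.260/-0.260 → slack +1.920/-1.716; half-tol=0.260, Σhalf²=0.618715
  -H: nom -30.000 → Σnom=-93.800; wc +0.410/-0.410 → slack +2.330/-2.126; half-tol=0.410, Σhalf²=0.786815
  -I: nom -7.300 → Σnom=-101.100; wc +0.080/-0.390 → slack +2.410/-2.516; half-tol=0.235, Σhalf²=0.842040
Nominal = -101.100. Worst-case = [-101.100 - 2.516, -101.100 + 2.410] = [-103.616, -98.690]. RSS = √0.842040 = 0.918.

nominal=-101.100 wc=[-103.616,-98.690] rss=0.918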